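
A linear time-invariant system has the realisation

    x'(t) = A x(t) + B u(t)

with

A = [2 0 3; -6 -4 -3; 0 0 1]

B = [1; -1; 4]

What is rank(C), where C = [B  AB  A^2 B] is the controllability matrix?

2

AB = [[14], [-14], [4]]
A^2B = [[40], [-40], [4]]
Controllability matrix C = [B  AB  A^2B] = [[1, 14, 40], [-1, -14, -40], [4, 4, 4]]
The rows r1, r2, r3 of C are linearly dependent: r1 + r2 = 0 (check each entry), so rank(C) ≤ 2.
The 2×2 minor from rows 1, 3, columns 1, 2 is 1·4 - 14·4 = 4 - 56 = -52 ≠ 0, so rank(C) = 2.
rank(C) = 2 < n = 3, so the pair (A, B) is not completely controllable.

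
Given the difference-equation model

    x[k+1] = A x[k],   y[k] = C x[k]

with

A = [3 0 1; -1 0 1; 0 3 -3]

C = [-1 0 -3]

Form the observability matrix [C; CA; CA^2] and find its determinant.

84

CA = [[-3, -9, 8]]
CA^2 = [[0, 24, -36]]
Observability matrix O = [C; CA; CA^2] = [[-1, 0, -3], [-3, -9, 8], [0, 24, -36]]
Expanding along the first row, det(O) = (-1)·((-9)·(-36) - 8·24) - 0·((-3)·(-36) - 8·0) + (-3)·((-3)·24 - (-9)·0) = (-1)·132 - 0·108 + (-3)·(-72) = 84
Since det(O) ≠ 0, rank(O) = 3 and the system is completely observable.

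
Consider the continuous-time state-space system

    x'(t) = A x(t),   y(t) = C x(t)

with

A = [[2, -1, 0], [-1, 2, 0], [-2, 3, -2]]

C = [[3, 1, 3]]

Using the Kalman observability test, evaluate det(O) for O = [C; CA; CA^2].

CA = [[-1, 8, -6]]
CA^2 = [[2, -1, 12]]
Observability matrix O = [C; CA; CA^2] = [[3, 1, 3], [-1, 8, -6], [2, -1, 12]]
Expanding along the first row, det(O) = 3·(8·12 - (-6)·(-1)) - 1·((-1)·12 - (-6)·2) + 3·((-1)·(-1) - 8·2) = 3·90 - 1·0 + 3·(-15) = 225
Since det(O) ≠ 0, rank(O) = 3 and the system is completely observable.

225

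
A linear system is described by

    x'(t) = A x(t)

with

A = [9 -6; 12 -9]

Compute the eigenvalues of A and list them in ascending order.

det(sI - A) = s^2 - (tr A)s + det A, with tr A = 9 + (-9) = 0 and det A = 9·(-9) - (-6)·12 = -81 - (-72) = -9.
So p(s) = det(sI - A) = s^2 - 9.
Factor s^2 - 9: two numbers with sum 0 and product -9 are 3 and -3, so s^2 - 9 = (s - 3)(s + 3).
Hence p(s) = (s - 3) (s + 3), with roots -3, 3.
At least one eigenvalue has non-negative real part, so the system is not asymptotically stable.

-3, 3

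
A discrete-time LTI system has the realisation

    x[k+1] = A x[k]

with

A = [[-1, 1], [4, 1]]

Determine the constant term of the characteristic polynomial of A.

For a 2×2 matrix, det(zI - A) = z^2 - (tr A)z + det A.
tr A = 0, det A = -5.
So p(z) = z^2 - 5.
The constant term is -5.

-5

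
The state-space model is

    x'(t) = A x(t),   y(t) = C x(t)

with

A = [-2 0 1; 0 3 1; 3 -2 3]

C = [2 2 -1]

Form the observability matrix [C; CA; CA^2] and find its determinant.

CA = [[-7, 8, 1]]
CA^2 = [[17, 22, 4]]
Observability matrix O = [C; CA; CA^2] = [[2, 2, -1], [-7, 8, 1], [17, 22, 4]]
Expanding along the first row, det(O) = 2·(8·4 - 1·22) - 2·((-7)·4 - 1·17) + (-1)·((-7)·22 - 8·17) = 2·10 - 2·(-45) + (-1)·(-290) = 400
Since det(O) ≠ 0, rank(O) = 3 and the system is completely observable.

400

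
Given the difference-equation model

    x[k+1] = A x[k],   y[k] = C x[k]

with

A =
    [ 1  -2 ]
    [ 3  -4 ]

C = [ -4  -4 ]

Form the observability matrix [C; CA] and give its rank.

2

CA = [[-16, 24]]
Observability matrix O = [C; CA] = [[-4, -4], [-16, 24]]
det(O) = (-4)·24 - (-4)·(-16) = -96 - 64 = -160 ≠ 0, so rank(O) = 2.
rank(O) = 2 = n, so the pair (A, C) is completely observable.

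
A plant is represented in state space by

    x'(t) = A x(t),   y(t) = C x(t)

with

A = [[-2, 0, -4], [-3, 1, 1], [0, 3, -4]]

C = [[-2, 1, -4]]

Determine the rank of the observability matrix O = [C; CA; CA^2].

CA = [[1, -11, 25]]
CA^2 = [[31, 64, -115]]
Observability matrix O = [C; CA; CA^2] = [[-2, 1, -4], [1, -11, 25], [31, 64, -115]]
det(O) = (-2)·((-11)·(-115) - 25·64) - 1·(1·(-115) - 25·31) + (-4)·(1·64 - (-11)·31) = (-2)·(-335) - 1·(-890) + (-4)·405 = -60 ≠ 0, so rank(O) = 3.
rank(O) = 3 = n, so the pair (A, C) is completely observable.

3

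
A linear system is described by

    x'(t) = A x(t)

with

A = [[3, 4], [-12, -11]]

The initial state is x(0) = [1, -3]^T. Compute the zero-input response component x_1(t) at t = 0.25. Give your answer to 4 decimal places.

det(sI - A) = s^2 - (tr A)s + det A, with tr A = 3 + (-11) = -8 and det A = 3·(-11) - 4·(-12) = -33 - (-48) = 15.
So p(s) = det(sI - A) = s^2 + 8s + 15.
Factor s^2 + 8s + 15: two numbers with sum -8 and product 15 are -3 and -5, so s^2 + 8s + 15 = (s + 3)(s + 5).
Hence p(s) = (s + 3) (s + 5), with roots -5, -3.
The eigenvalues -5, -3 are distinct and real, so A is diagonalisable and x(t) = e^{At} x(0) = V diag(e^{λ_i t}) V^{-1} x(0), where the columns of V are the eigenvectors.
λ = -5: A - (-5)I = [[8, 4], [-12, -6]]. Row 1 gives 8·v1 + 4·v2 = 0, so take v_1 = [1, -2]^T.
λ = -3: A - (-3)I = [[6, 4], [-12, -8]]. Row 1 gives 6·v1 + 4·v2 = 0, so take v_2 = [2, -3]^T.
V = [v_1 v_2] = [[1, 2], [-2, -3]] has det V = 1, so V^{-1} = adj(V)/det V = [[-3, -2], [2, 1]].
Modal coordinates z(0) = V^{-1} x(0): (-3)·1 + (-2)·(-3) = 3; 2·1 + 1·(-3) = -1; so z(0) = [3, -1]^T.
x_1(t) = Σ_i (v_i)_1 · z_i(0) · e^{λ_i t} (row 1 of V times the modal terms).
x_1(0.25) = 1·3·e^{-5·0.25} + 2·(-1)·e^{-3·0.25} = 3·0.286505 + (-2)·0.472367 = -0.0852.

-0.0852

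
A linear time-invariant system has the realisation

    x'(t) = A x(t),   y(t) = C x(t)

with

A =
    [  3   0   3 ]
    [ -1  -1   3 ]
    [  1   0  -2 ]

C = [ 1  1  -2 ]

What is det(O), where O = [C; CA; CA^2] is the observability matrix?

CA = [[0, -1, 10]]
CA^2 = [[11, 1, -23]]
Observability matrix O = [C; CA; CA^2] = [[1, 1, -2], [0, -1, 10], [11, 1, -23]]
Expanding along the first row, det(O) = 1·((-1)·(-23) - 10·1) - 1·(0·(-23) - 10·11) + (-2)·(0·1 - (-1)·11) = 1·13 - 1·(-110) + (-2)·11 = 101
Since det(O) ≠ 0, rank(O) = 3 and the system is completely observable.

101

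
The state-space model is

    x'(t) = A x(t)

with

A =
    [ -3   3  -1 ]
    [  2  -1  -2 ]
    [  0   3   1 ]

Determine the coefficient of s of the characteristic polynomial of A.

-1

Expand det(sI - A) for the 3×3 matrix.
p(s) = s^3 + 3s^2 - s + 27.
(Check: constant term = det(-A) = (-1)^3 det A = 27; coefficient of s^2 = -tr A = 3.)
The coefficient of s is -1.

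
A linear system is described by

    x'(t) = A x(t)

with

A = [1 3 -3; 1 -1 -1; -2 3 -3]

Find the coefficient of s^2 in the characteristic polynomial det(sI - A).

Expand det(sI - A) for the 3×3 matrix.
p(s) = s^3 + 3s^2 - 7s - 18.
(Check: constant term = det(-A) = (-1)^3 det A = -18; coefficient of s^2 = -tr A = 3.)
The coefficient of s^2 is 3.

3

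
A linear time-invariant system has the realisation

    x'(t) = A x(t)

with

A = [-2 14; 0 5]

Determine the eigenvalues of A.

-2, 5

det(sI - A) = s^2 - (tr A)s + det A, with tr A = (-2) + 5 = 3 and det A = (-2)·5 - 14·0 = -10 - 0 = -10.
So p(s) = det(sI - A) = s^2 - 3s - 10.
Factor s^2 - 3s - 10: two numbers with sum 3 and product -10 are 5 and -2, so s^2 - 3s - 10 = (s - 5)(s + 2).
Hence p(s) = (s - 5) (s + 2), with roots -2, 5.
At least one eigenvalue has non-negative real part, so the system is not asymptotically stable.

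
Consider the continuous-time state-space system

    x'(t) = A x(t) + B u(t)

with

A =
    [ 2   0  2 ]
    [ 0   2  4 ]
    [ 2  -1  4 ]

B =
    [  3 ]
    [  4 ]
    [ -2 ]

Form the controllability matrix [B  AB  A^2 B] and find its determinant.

AB = [[2], [0], [-6]]
A^2B = [[-8], [-24], [-20]]
Controllability matrix C = [B  AB  A^2B] = [[3, 2, -8], [4, 0, -24], [-2, -6, -20]]
Expanding along the first row, det(C) = 3·(0·(-20) - (-24)·(-6)) - 2·(4·(-20) - (-24)·(-2)) + (-8)·(4·(-6) - 0·(-2)) = 3·(-144) - 2·(-128) + (-8)·(-24) = 16
Since det(C) ≠ 0, rank(C) = 3 and the system is completely controllable.

16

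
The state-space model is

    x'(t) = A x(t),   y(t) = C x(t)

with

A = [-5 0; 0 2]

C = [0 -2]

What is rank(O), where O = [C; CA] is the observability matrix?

CA = [[0, -4]]
Observability matrix O = [C; CA] = [[0, -2], [0, -4]]
Every row of O is a scalar multiple of row 1 = [0, -2] (multipliers 1, 2), so the rows span a one-dimensional space.
O ≠ 0, hence rank(O) = 1.
rank(O) = 1 < n = 2, so the pair (A, C) is not completely observable.

1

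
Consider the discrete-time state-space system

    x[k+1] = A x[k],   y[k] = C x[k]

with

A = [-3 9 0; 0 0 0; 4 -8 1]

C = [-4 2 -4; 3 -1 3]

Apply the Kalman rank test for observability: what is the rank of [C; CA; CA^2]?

2

CA = [[-4, -4, -4], [3, 3, 3]]
CA^2 = [[-4, -4, -4], [3, 3, 3]]
Observability matrix O = [C; CA; CA^2] = [[-4, 2, -4], [3, -1, 3], [-4, -4, -4], [3, 3, 3], [-4, -4, -4], [3, 3, 3]]
The columns c1, c2, c3 of O are linearly dependent: -c1 + c3 = 0 (check each entry), so rank(O) ≤ 2.
The 2×2 minor from rows 1, 2, columns 1, 2 is (-4)·(-1) - 2·3 = 4 - 6 = -2 ≠ 0, so rank(O) = 2.
rank(O) = 2 < n = 3, so the pair (A, C) is not completely observable.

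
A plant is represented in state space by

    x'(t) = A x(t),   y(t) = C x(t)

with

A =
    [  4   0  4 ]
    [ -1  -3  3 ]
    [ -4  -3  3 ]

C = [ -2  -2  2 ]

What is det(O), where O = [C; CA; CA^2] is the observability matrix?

800

CA = [[-14, 0, -8]]
CA^2 = [[-24, 24, -80]]
Observability matrix O = [C; CA; CA^2] = [[-2, -2, 2], [-14, 0, -8], [-24, 24, -80]]
Expanding along the first row, det(O) = (-2)·(0·(-80) - (-8)·24) - (-2)·((-14)·(-80) - (-8)·(-24)) + 2·((-14)·24 - 0·(-24)) = (-2)·192 - (-2)·928 + 2·(-336) = 800
Since det(O) ≠ 0, rank(O) = 3 and the system is completely observable.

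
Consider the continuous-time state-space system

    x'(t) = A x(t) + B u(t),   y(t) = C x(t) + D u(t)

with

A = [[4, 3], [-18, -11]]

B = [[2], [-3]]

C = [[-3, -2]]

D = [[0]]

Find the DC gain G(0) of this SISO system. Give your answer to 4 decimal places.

G(0) = C(-A)^{-1}B + D = -C A^{-1} B + D.
det A = 10, so A^{-1} = (1/10)·adj(A) = [[-11/10, -3/10], [9/5, 2/5]]
A^{-1} B = [-13/10, 12/5]^T
C A^{-1} B = -9/10
G(0) = D - C A^{-1} B = 0 - (-9/10) = 9/10 ≈ 0.9000

0.9000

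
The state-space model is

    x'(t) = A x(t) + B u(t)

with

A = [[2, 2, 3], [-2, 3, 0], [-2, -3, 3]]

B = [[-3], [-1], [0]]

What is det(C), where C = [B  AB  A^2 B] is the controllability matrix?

AB = [[-8], [3], [9]]
A^2B = [[17], [25], [34]]
Controllability matrix C = [B  AB  A^2B] = [[-3, -8, 17], [-1, 3, 25], [0, 9, 34]]
Expanding along the first row, det(C) = (-3)·(3·34 - 25·9) - (-8)·((-1)·34 - 25·0) + 17·((-1)·9 - 3·0) = (-3)·(-123) - (-8)·(-34) + 17·(-9) = -56
Since det(C) ≠ 0, rank(C) = 3 and the system is completely controllable.

-56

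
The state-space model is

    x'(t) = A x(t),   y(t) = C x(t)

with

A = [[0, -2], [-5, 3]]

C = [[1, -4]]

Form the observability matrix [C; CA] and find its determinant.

66

CA = [[20, -14]]
Observability matrix O = [C; CA] = [[1, -4], [20, -14]]
det(O) = 1·(-14) - (-4)·20 = -14 - (-80) = 66
Since det(O) ≠ 0, rank(O) = 2 and the system is completely observable.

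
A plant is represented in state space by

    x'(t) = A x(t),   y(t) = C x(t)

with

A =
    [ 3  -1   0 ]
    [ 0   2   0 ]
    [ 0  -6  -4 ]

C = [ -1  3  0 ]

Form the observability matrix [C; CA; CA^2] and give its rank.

CA = [[-3, 7, 0]]
CA^2 = [[-9, 17, 0]]
Observability matrix O = [C; CA; CA^2] = [[-1, 3, 0], [-3, 7, 0], [-9, 17, 0]]
Column 3 of O is identically zero, so rank(O) ≤ 2.
The 2×2 minor from rows 1, 2, columns 1, 2 is (-1)·7 - 3·(-3) = -7 - (-9) = 2 ≠ 0, so rank(O) = 2.
rank(O) = 2 < n = 3, so the pair (A, C) is not completely observable.

2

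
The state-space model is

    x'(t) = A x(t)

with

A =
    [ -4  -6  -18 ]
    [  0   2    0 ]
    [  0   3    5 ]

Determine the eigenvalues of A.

-4, 2, 5

det(sI - A) = s^3 - (tr A)s^2 + (M11 + M22 + M33)s - det A, where Mii is the 2×2 principal minor of A obtained by deleting row i and column i.
tr A = (-4) + 2 + 5 = 3; M11 = 2·5 - 0·3 = 10 - 0 = 10; M22 = (-4)·5 - (-18)·0 = -20 - 0 = -20; M33 = (-4)·2 - (-6)·0 = -8 - 0 = -8; sum of minors = -18.
det A = (-4)·(2·5 - 0·3) - (-6)·(0·5 - 0·0) + (-18)·(0·3 - 2·0) = (-4)·10 - (-6)·0 + (-18)·0 = -40.
So p(s) = det(sI - A) = s^3 - 3s^2 - 18s + 40.
Rational-root test: any integer root divides 40. Testing small divisors, s = 2 works: p(2) = 8 + (-12) + (-36) + 40 = 0, so (s - 2) is a factor.
Dividing, p(s) = (s - 2)(s^2 - s - 20).
Factor s^2 - s - 20: two numbers with sum 1 and product -20 are 5 and -4, so s^2 - s - 20 = (s - 5)(s + 4).
Hence p(s) = (s - 5) (s - 2) (s + 4), with roots -4, 2, 5.
At least one eigenvalue has non-negative real part, so the system is not asymptotically stable.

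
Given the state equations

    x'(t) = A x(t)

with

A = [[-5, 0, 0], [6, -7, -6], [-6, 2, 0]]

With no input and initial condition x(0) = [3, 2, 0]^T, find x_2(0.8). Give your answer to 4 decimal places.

0.9286

det(sI - A) = s^3 - (tr A)s^2 + (M11 + M22 + M33)s - det A, where Mii is the 2×2 principal minor of A obtained by deleting row i and column i.
tr A = (-5) + (-7) + 0 = -12; M11 = (-7)·0 - (-6)·2 = 0 - (-12) = 12; M22 = (-5)·0 - 0·(-6) = 0 - 0 = 0; M33 = (-5)·(-7) - 0·6 = 35 - 0 = 35; sum of minors = 47.
det A = (-5)·((-7)·0 - (-6)·2) - 0·(6·0 - (-6)·(-6)) + 0·(6·2 - (-7)·(-6)) = (-5)·12 - 0·(-36) + 0·(-30) = -60.
So p(s) = det(sI - A) = s^3 + 12s^2 + 47s + 60.
Rational-root test: any integer root divides 60. Testing small divisors, s = -3 works: p(-3) = -27 + 108 + (-141) + 60 = 0, so (s + 3) is a factor.
Dividing, p(s) = (s + 3)(s^2 + 9s + 20).
Factor s^2 + 9s + 20: two numbers with sum -9 and product 20 are -4 and -5, so s^2 + 9s + 20 = (s + 4)(s + 5).
Hence p(s) = (s + 3) (s + 4) (s + 5), with roots -5, -4, -3.
The eigenvalues -5, -4, -3 are distinct and real, so A is diagonalisable and x(t) = e^{At} x(0) = V diag(e^{λ_i t}) V^{-1} x(0), where the columns of V are the eigenvectors.
λ = -5: A - (-5)I = [[0, 0, 0], [6, -2, -6], [-6, 2, 5]]. v must be orthogonal to every row; (row 2) × (row 3) = [2, 6, 0], so take v_1 = [1, 3, 0]^T.
λ = -4: A - (-4)I = [[-1, 0, 0], [6, -3, -6], [-6, 2, 4]]. v must be orthogonal to every row; (row 1) × (row 2) = [0, -6, 3], so take v_2 = [0, -2, 1]^T.
λ = -3: A - (-3)I = [[-2, 0, 0], [6, -4, -6], [-6, 2, 3]]. v must be orthogonal to every row; (row 1) × (row 2) = [0, -12, 8], so take v_3 = [0, -3, 2]^T.
V = [v_1 v_2 v_3] = [[1, 0, 0], [3, -2, -3], [0, 1, 2]] has det V = -1, so V^{-1} = adj(V)/det V = [[1, 0, 0], [6, -2, -3], [-3, 1, 2]].
Modal coordinates z(0) = V^{-1} x(0): 1·3 + 0·2 + 0·0 = 3; 6·3 + (-2)·2 + (-3)·0 = 14; (-3)·3 + 1·2 + 2·0 = -7; so z(0) = [3, 14, -7]^T.
x_2(t) = Σ_i (v_i)_2 · z_i(0) · e^{λ_i t} (row 2 of V times the modal terms).
x_2(0.8) = 3·3·e^{-5·0.8} + (-2)·14·e^{-4·0.8} + (-3)·(-7)·e^{-3·0.8} = 9·0.018316 + (-28)·0.040762 + 21·0.090718 = 0.9286.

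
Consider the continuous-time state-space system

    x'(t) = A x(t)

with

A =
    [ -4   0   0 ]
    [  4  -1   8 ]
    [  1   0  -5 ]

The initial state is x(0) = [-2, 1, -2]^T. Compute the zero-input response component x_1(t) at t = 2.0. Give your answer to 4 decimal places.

det(sI - A) = s^3 - (tr A)s^2 + (M11 + M22 + M33)s - det A, where Mii is the 2×2 principal minor of A obtained by deleting row i and column i.
tr A = (-4) + (-1) + (-5) = -10; M11 = (-1)·(-5) - 8·0 = 5 - 0 = 5; M22 = (-4)·(-5) - 0·1 = 20 - 0 = 20; M33 = (-4)·(-1) - 0·4 = 4 - 0 = 4; sum of minors = 29.
det A = (-4)·((-1)·(-5) - 8·0) - 0·(4·(-5) - 8·1) + 0·(4·0 - (-1)·1) = (-4)·5 - 0·(-28) + 0·1 = -20.
So p(s) = det(sI - A) = s^3 + 10s^2 + 29s + 20.
Rational-root test: any integer root divides 20. Testing small divisors, s = -1 works: p(-1) = -1 + 10 + (-29) + 20 = 0, so (s + 1) is a factor.
Dividing, p(s) = (s + 1)(s^2 + 9s + 20).
Factor s^2 + 9s + 20: two numbers with sum -9 and product 20 are -4 and -5, so s^2 + 9s + 20 = (s + 4)(s + 5).
Hence p(s) = (s + 1) (s + 4) (s + 5), with roots -5, -4, -1.
The eigenvalues -5, -4, -1 are distinct and real, so A is diagonalisable and x(t) = e^{At} x(0) = V diag(e^{λ_i t}) V^{-1} x(0), where the columns of V are the eigenvectors.
λ = -5: A - (-5)I = [[1, 0, 0], [4, 4, 8], [1, 0, 0]]. v must be orthogonal to every row; (row 1) × (row 2) = [0, -8, 4], so take v_1 = [0, 2, -1]^T.
λ = -4: A - (-4)I = [[0, 0, 0], [4, 3, 8], [1, 0, -1]]. v must be orthogonal to every row; (row 2) × (row 3) = [-3, 12, -3], so take v_2 = [1, -4, 1]^T.
λ = -1: A - (-1)I = [[-3, 0, 0], [4, 0, 8], [1, 0, -4]]. v must be orthogonal to every row; (row 1) × (row 2) = [0, 24, 0], so take v_3 = [0, 1, 0]^T.
V = [v_1 v_2 v_3] = [[0, 1, 0], [2, -4, 1], [-1, 1, 0]] has det V = -1, so V^{-1} = adj(V)/det V = [[1, 0, -1], [1, 0, 0], [2, 1, 2]].
Modal coordinates z(0) = V^{-1} x(0): 1·(-2) + 0·1 + (-1)·(-2) = 0; 1·(-2) + 0·1 + 0·(-2) = -2; 2·(-2) + 1·1 + 2·(-2) = -7; so z(0) = [0, -2, -7]^T.
x_1(t) = Σ_i (v_i)_1 · z_i(0) · e^{λ_i t} (row 1 of V times the modal terms).
x_1(2.0) = 0·0·e^{-5·2.0} + 1·(-2)·e^{-4·2.0} + 0·(-7)·e^{-1·2.0} = 0·0.000045 + (-2)·0.000335 + 0·0.135335 = -0.0007.

-0.0007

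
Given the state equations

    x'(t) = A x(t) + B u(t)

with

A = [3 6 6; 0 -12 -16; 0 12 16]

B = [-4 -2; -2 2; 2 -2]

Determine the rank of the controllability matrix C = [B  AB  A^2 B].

2

AB = [[-12, -6], [-8, 8], [8, -8]]
A^2B = [[-36, -18], [-32, 32], [32, -32]]
Controllability matrix C = [B  AB  A^2B] = [[-4, -2, -12, -6, -36, -18], [-2, 2, -8, 8, -32, 32], [2, -2, 8, -8, 32, -32]]
The rows r1, r2, r3 of C are linearly dependent: r2 + r3 = 0 (check each entry), so rank(C) ≤ 2.
The 2×2 minor from rows 1, 2, columns 1, 2 is (-4)·2 - (-2)·(-2) = -8 - 4 = -12 ≠ 0, so rank(C) = 2.
rank(C) = 2 < n = 3, so the pair (A, B) is not completely controllable.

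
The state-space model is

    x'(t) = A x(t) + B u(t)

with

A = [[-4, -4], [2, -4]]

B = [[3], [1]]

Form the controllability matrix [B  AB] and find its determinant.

AB = [[-16], [2]]
Controllability matrix C = [B  AB] = [[3, -16], [1, 2]]
det(C) = 3·2 - (-16)·1 = 6 - (-16) = 22
Since det(C) ≠ 0, rank(C) = 2 and the system is completely controllable.

22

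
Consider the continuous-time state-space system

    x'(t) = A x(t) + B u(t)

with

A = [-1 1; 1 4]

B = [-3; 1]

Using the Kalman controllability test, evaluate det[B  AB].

-7

AB = [[4], [1]]
Controllability matrix C = [B  AB] = [[-3, 4], [1, 1]]
det(C) = (-3)·1 - 4·1 = -3 - 4 = -7
Since det(C) ≠ 0, rank(C) = 2 and the system is completely controllable.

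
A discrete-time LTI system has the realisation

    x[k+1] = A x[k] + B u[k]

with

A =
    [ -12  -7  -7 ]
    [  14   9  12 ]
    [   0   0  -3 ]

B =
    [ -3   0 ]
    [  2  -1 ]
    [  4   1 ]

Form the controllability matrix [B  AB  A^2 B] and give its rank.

AB = [[-6, 0], [24, 3], [-12, -3]]
A^2B = [[-12, 0], [-12, -9], [36, 9]]
Controllability matrix C = [B  AB  A^2B] = [[-3, 0, -6, 0, -12, 0], [2, -1, 24, 3, -12, -9], [4, 1, -12, -3, 36, 9]]
The rows r1, r2, r3 of C are linearly dependent: 2·r1 + r2 + r3 = 0 (check each entry), so rank(C) ≤ 2.
The 2×2 minor from rows 1, 2, columns 1, 2 is (-3)·(-1) - 0·2 = 3 - 0 = 3 ≠ 0, so rank(C) = 2.
rank(C) = 2 < n = 3, so the pair (A, B) is not completely controllable.

2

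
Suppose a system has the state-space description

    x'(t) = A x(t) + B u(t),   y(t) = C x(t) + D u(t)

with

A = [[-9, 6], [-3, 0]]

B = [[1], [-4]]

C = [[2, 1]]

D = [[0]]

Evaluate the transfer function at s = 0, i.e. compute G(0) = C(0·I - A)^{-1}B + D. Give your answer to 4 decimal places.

-4.8333

G(0) = C(-A)^{-1}B + D = -C A^{-1} B + D.
det A = 18, so A^{-1} = (1/18)·adj(A) = [[0, -1/3], [1/6, -1/2]]
A^{-1} B = [4/3, 13/6]^T
C A^{-1} B = 29/6
G(0) = D - C A^{-1} B = 0 - (29/6) = -29/6 ≈ -4.8333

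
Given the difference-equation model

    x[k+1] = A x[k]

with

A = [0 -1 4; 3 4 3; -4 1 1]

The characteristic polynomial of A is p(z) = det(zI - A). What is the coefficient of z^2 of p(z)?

Expand det(zI - A) for the 3×3 matrix.
p(z) = z^3 - 5z^2 + 20z - 91.
(Check: constant term = det(-A) = (-1)^3 det A = -91; coefficient of z^2 = -tr A = -5.)
The coefficient of z^2 is -5.

-5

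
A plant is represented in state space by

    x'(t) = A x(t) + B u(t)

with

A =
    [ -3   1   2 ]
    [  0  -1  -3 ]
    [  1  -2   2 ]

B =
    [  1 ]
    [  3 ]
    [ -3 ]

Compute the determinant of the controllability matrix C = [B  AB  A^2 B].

AB = [[-6], [6], [-11]]
A^2B = [[2], [27], [-40]]
Controllability matrix C = [B  AB  A^2B] = [[1, -6, 2], [3, 6, 27], [-3, -11, -40]]
Expanding along the first row, det(C) = 1·(6·(-40) - 27·(-11)) - (-6)·(3·(-40) - 27·(-3)) + 2·(3·(-11) - 6·(-3)) = 1·57 - (-6)·(-39) + 2·(-15) = -207
Since det(C) ≠ 0, rank(C) = 3 and the system is completely controllable.

-207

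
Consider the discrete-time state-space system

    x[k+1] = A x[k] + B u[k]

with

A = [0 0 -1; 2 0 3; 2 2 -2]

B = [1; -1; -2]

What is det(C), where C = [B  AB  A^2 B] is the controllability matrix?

AB = [[2], [-4], [4]]
A^2B = [[-4], [16], [-12]]
Controllability matrix C = [B  AB  A^2B] = [[1, 2, -4], [-1, -4, 16], [-2, 4, -12]]
Expanding along the first row, det(C) = 1·((-4)·(-12) - 16·4) - 2·((-1)·(-12) - 16·(-2)) + (-4)·((-1)·4 - (-4)·(-2)) = 1·(-16) - 2·44 + (-4)·(-12) = -56
Since det(C) ≠ 0, rank(C) = 3 and the system is completely controllable.

-56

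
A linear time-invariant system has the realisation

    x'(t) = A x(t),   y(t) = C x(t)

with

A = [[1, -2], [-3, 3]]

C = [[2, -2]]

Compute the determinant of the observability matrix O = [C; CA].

CA = [[8, -10]]
Observability matrix O = [C; CA] = [[2, -2], [8, -10]]
det(O) = 2·(-10) - (-2)·8 = -20 - (-16) = -4
Since det(O) ≠ 0, rank(O) = 2 and the system is completely observable.

-4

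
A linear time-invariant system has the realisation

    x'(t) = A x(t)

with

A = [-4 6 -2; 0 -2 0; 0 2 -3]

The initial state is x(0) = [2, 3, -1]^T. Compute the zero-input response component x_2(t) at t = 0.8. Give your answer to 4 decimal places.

det(sI - A) = s^3 - (tr A)s^2 + (M11 + M22 + M33)s - det A, where Mii is the 2×2 principal minor of A obtained by deleting row i and column i.
tr A = (-4) + (-2) + (-3) = -9; M11 = (-2)·(-3) - 0·2 = 6 - 0 = 6; M22 = (-4)·(-3) - (-2)·0 = 12 - 0 = 12; M33 = (-4)·(-2) - 6·0 = 8 - 0 = 8; sum of minors = 26.
det A = (-4)·((-2)·(-3) - 0·2) - 6·(0·(-3) - 0·0) + (-2)·(0·2 - (-2)·0) = (-4)·6 - 6·0 + (-2)·0 = -24.
So p(s) = det(sI - A) = s^3 + 9s^2 + 26s + 24.
Rational-root test: any integer root divides 24. Testing small divisors, s = -2 works: p(-2) = -8 + 36 + (-52) + 24 = 0, so (s + 2) is a factor.
Dividing, p(s) = (s + 2)(s^2 + 7s + 12).
Factor s^2 + 7s + 12: two numbers with sum -7 and product 12 are -3 and -4, so s^2 + 7s + 12 = (s + 3)(s + 4).
Hence p(s) = (s + 2) (s + 3) (s + 4), with roots -4, -3, -2.
The eigenvalues -4, -3, -2 are distinct and real, so A is diagonalisable and x(t) = e^{At} x(0) = V diag(e^{λ_i t}) V^{-1} x(0), where the columns of V are the eigenvectors.
λ = -4: A - (-4)I = [[0, 6, -2], [0, 2, 0], [0, 2, 1]]. v must be orthogonal to every row; (row 1) × (row 2) = [4, 0, 0], so take v_1 = [1, 0, 0]^T.
λ = -3: A - (-3)I = [[-1, 6, -2], [0, 1, 0], [0, 2, 0]]. v must be orthogonal to every row; (row 1) × (row 2) = [2, 0, -1], so take v_2 = [-2, 0, 1]^T.
λ = -2: A - (-2)I = [[-2, 6, -2], [0, 0, 0], [0, 2, -1]]. v must be orthogonal to every row; (row 1) × (row 3) = [-2, -2, -4], so take v_3 = [-1, -1, -2]^T.
V = [v_1 v_2 v_3] = [[1, -2, -1], [0, 0, -1], [0, 1, -2]] has det V = 1, so V^{-1} = adj(V)/det V = [[1, -5, 2], [0, -2, 1], [0, -1, 0]].
Modal coordinates z(0) = V^{-1} x(0): 1·2 + (-5)·3 + 2·(-1) = -15; 0·2 + (-2)·3 + 1·(-1) = -7; 0·2 + (-1)·3 + 0·(-1) = -3; so z(0) = [-15, -7, -3]^T.
x_2(t) = Σ_i (v_i)_2 · z_i(0) · e^{λ_i t} (row 2 of V times the modal terms).
x_2(0.8) = 0·(-15)·e^{-4·0.8} + 0·(-7)·e^{-3·0.8} + (-1)·(-3)·e^{-2·0.8} = 0·0.040762 + 0·0.090718 + 3·0.201897 = 0.6057.

0.6057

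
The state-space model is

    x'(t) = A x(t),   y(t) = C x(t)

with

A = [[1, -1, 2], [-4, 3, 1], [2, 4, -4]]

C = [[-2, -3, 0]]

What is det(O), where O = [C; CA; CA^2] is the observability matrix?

3134

CA = [[10, -7, -7]]
CA^2 = [[24, -59, 41]]
Observability matrix O = [C; CA; CA^2] = [[-2, -3, 0], [10, -7, -7], [24, -59, 41]]
Expanding along the first row, det(O) = (-2)·((-7)·41 - (-7)·(-59)) - (-3)·(10·41 - (-7)·24) + 0·(10·(-59) - (-7)·24) = (-2)·(-700) - (-3)·578 + 0·(-422) = 3134
Since det(O) ≠ 0, rank(O) = 3 and the system is completely observable.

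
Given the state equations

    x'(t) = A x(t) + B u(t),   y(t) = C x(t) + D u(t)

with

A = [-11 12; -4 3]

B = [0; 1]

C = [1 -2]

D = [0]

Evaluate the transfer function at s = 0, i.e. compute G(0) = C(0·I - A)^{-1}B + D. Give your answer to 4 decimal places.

-0.6667

G(0) = C(-A)^{-1}B + D = -C A^{-1} B + D.
det A = 15, so A^{-1} = (1/15)·adj(A) = [[1/5, -4/5], [4/15, -11/15]]
A^{-1} B = [-4/5, -11/15]^T
C A^{-1} B = 2/3
G(0) = D - C A^{-1} B = 0 - (2/3) = -2/3 ≈ -0.6667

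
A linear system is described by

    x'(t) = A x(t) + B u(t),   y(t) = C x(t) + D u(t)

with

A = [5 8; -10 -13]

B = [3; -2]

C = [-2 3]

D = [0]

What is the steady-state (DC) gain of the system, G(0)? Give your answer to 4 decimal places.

G(0) = C(-A)^{-1}B + D = -C A^{-1} B + D.
det A = 15, so A^{-1} = (1/15)·adj(A) = [[-13/15, -8/15], [2/3, 1/3]]
A^{-1} B = [-23/15, 4/3]^T
C A^{-1} B = 106/15
G(0) = D - C A^{-1} B = 0 - (106/15) = -106/15 ≈ -7.0667

-7.0667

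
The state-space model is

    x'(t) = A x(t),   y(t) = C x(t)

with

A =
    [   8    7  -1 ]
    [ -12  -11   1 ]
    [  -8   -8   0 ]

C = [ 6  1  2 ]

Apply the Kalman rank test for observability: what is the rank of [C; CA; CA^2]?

2

CA = [[20, 15, -5]]
CA^2 = [[20, 15, -5]]
Observability matrix O = [C; CA; CA^2] = [[6, 1, 2], [20, 15, -5], [20, 15, -5]]
The columns c1, c2, c3 of O are linearly dependent: -c1 + 2·c2 + 2·c3 = 0 (check each entry), so rank(O) ≤ 2.
The 2×2 minor from rows 1, 2, columns 1, 2 is 6·15 - 1·20 = 90 - 20 = 70 ≠ 0, so rank(O) = 2.
rank(O) = 2 < n = 3, so the pair (A, C) is not completely observable.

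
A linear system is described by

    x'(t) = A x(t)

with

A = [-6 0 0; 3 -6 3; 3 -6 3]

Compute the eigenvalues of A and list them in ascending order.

-6, -3, 0

det(sI - A) = s^3 - (tr A)s^2 + (M11 + M22 + M33)s - det A, where Mii is the 2×2 principal minor of A obtained by deleting row i and column i.
tr A = (-6) + (-6) + 3 = -9; M11 = (-6)·3 - 3·(-6) = -18 - (-18) = 0; M22 = (-6)·3 - 0·3 = -18 - 0 = -18; M33 = (-6)·(-6) - 0·3 = 36 - 0 = 36; sum of minors = 18.
det A = (-6)·((-6)·3 - 3·(-6)) - 0·(3·3 - 3·3) + 0·(3·(-6) - (-6)·3) = (-6)·0 - 0·0 + 0·0 = 0.
So p(s) = det(sI - A) = s^3 + 9s^2 + 18s.
The constant term is 0, so p(s) = s(s^2 + 9s + 18).
Factor s^2 + 9s + 18: two numbers with sum -9 and product 18 are -3 and -6, so s^2 + 9s + 18 = (s + 3)(s + 6).
Hence p(s) = s (s + 3) (s + 6), with roots -6, -3, 0.
At least one eigenvalue has non-negative real part, so the system is not asymptotically stable.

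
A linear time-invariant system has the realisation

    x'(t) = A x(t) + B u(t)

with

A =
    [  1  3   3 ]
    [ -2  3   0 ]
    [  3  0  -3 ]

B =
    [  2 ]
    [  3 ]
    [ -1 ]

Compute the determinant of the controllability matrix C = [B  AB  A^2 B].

1668

AB = [[8], [5], [9]]
A^2B = [[50], [-1], [-3]]
Controllability matrix C = [B  AB  A^2B] = [[2, 8, 50], [3, 5, -1], [-1, 9, -3]]
Expanding along the first row, det(C) = 2·(5·(-3) - (-1)·9) - 8·(3·(-3) - (-1)·(-1)) + 50·(3·9 - 5·(-1)) = 2·(-6) - 8·(-10) + 50·32 = 1668
Since det(C) ≠ 0, rank(C) = 3 and the system is completely controllable.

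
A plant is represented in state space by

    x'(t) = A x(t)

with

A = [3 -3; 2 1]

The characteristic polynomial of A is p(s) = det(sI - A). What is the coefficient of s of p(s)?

-4

For a 2×2 matrix, det(sI - A) = s^2 - (tr A)s + det A.
tr A = 4, det A = 9.
So p(s) = s^2 - 4s + 9.
The coefficient of s is -4.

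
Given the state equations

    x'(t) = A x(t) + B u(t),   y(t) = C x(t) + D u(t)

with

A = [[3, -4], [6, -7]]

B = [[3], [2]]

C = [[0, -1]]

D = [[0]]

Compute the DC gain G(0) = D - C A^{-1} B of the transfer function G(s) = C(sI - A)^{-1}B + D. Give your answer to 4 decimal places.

-4.0000

G(0) = C(-A)^{-1}B + D = -C A^{-1} B + D.
det A = 3, so A^{-1} = (1/3)·adj(A) = [[-7/3, 4/3], [-2, 1]]
A^{-1} B = [-13/3, -4]^T
C A^{-1} B = 4
G(0) = D - C A^{-1} B = 0 - (4) = -4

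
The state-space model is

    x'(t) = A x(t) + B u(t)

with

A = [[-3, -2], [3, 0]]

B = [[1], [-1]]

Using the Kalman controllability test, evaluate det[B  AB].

2

AB = [[-1], [3]]
Controllability matrix C = [B  AB] = [[1, -1], [-1, 3]]
det(C) = 1·3 - (-1)·(-1) = 3 - 1 = 2
Since det(C) ≠ 0, rank(C) = 2 and the system is completely controllable.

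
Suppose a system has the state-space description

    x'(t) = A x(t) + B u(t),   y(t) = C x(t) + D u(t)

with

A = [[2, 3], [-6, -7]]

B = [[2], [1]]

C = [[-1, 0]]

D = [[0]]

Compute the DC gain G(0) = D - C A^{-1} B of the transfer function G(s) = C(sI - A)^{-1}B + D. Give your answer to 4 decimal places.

-4.2500

G(0) = C(-A)^{-1}B + D = -C A^{-1} B + D.
det A = 4, so A^{-1} = (1/4)·adj(A) = [[-7/4, -3/4], [3/2, 1/2]]
A^{-1} B = [-17/4, 7/2]^T
C A^{-1} B = 17/4
G(0) = D - C A^{-1} B = 0 - (17/4) = -17/4 ≈ -4.2500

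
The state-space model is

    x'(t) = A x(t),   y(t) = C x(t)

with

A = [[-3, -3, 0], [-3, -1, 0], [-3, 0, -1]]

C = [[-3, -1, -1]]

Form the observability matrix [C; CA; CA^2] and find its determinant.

-27

CA = [[15, 10, 1]]
CA^2 = [[-78, -55, -1]]
Observability matrix O = [C; CA; CA^2] = [[-3, -1, -1], [15, 10, 1], [-78, -55, -1]]
Expanding along the first row, det(O) = (-3)·(10·(-1) - 1·(-55)) - (-1)·(15·(-1) - 1·(-78)) + (-1)·(15·(-55) - 10·(-78)) = (-3)·45 - (-1)·63 + (-1)·(-45) = -27
Since det(O) ≠ 0, rank(O) = 3 and the system is completely observable.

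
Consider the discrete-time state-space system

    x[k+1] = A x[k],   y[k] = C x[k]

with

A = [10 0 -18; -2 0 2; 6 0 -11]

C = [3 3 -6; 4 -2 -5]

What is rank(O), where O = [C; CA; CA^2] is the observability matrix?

CA = [[-12, 0, 18], [14, 0, -21]]
CA^2 = [[-12, 0, 18], [14, 0, -21]]
Observability matrix O = [C; CA; CA^2] = [[3, 3, -6], [4, -2, -5], [-12, 0, 18], [14, 0, -21], [-12, 0, 18], [14, 0, -21]]
The columns c1, c2, c3 of O are linearly dependent: 3·c1 + c2 + 2·c3 = 0 (check each entry), so rank(O) ≤ 2.
The 2×2 minor from rows 1, 2, columns 1, 2 is 3·(-2) - 3·4 = -6 - 12 = -18 ≠ 0, so rank(O) = 2.
rank(O) = 2 < n = 3, so the pair (A, C) is not completely observable.

2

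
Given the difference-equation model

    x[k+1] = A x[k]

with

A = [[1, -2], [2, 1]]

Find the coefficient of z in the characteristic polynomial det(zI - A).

-2

For a 2×2 matrix, det(zI - A) = z^2 - (tr A)z + det A.
tr A = 2, det A = 5.
So p(z) = z^2 - 2z + 5.
The coefficient of z is -2.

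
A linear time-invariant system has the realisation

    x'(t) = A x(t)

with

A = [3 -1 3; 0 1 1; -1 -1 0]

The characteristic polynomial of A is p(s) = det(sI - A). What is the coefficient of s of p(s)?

Expand det(sI - A) for the 3×3 matrix.
p(s) = s^3 - 4s^2 + 7s - 7.
(Check: constant term = det(-A) = (-1)^3 det A = -7; coefficient of s^2 = -tr A = -4.)
The coefficient of s is 7.

7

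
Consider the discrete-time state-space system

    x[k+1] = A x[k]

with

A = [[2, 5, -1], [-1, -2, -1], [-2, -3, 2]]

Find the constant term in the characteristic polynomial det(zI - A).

-7

Expand det(zI - A) for the 3×3 matrix.
p(z) = z^3 - 2z^2 - 4z - 7.
(Check: constant term = det(-A) = (-1)^3 det A = -7; coefficient of z^2 = -tr A = -2.)
The constant term is -7.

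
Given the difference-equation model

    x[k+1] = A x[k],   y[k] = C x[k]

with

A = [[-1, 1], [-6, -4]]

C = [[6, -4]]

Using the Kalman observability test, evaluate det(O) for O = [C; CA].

204

CA = [[18, 22]]
Observability matrix O = [C; CA] = [[6, -4], [18, 22]]
det(O) = 6·22 - (-4)·18 = 132 - (-72) = 204
Since det(O) ≠ 0, rank(O) = 2 and the system is completely observable.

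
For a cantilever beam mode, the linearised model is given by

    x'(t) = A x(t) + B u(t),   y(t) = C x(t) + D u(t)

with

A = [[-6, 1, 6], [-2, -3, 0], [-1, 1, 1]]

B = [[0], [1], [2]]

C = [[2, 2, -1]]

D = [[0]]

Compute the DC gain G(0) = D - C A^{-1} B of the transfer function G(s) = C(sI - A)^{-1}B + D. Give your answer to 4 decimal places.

-1.1000

G(0) = C(-A)^{-1}B + D = -C A^{-1} B + D.
det A = -10, so A^{-1} = (1/-10)·adj(A) = [[3/10, -1/2, -9/5], [-1/5, 0, 6/5], [1/2, -1/2, -2]]
A^{-1} B = [-41/10, 12/5, -9/2]^T
C A^{-1} B = 11/10
G(0) = D - C A^{-1} B = 0 - (11/10) = -11/10 ≈ -1.1000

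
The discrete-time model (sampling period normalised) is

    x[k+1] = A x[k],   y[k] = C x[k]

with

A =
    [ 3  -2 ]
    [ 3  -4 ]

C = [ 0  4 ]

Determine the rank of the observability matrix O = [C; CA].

2

CA = [[12, -16]]
Observability matrix O = [C; CA] = [[0, 4], [12, -16]]
det(O) = 0·(-16) - 4·12 = 0 - 48 = -48 ≠ 0, so rank(O) = 2.
rank(O) = 2 = n, so the pair (A, C) is completely observable.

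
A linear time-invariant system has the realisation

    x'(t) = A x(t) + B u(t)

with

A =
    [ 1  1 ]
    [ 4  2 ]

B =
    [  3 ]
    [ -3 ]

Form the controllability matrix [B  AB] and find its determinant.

AB = [[0], [6]]
Controllability matrix C = [B  AB] = [[3, 0], [-3, 6]]
det(C) = 3·6 - 0·(-3) = 18 - 0 = 18
Since det(C) ≠ 0, rank(C) = 2 and the system is completely controllable.

18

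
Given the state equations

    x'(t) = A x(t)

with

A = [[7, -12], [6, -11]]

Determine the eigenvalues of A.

-5, 1

det(sI - A) = s^2 - (tr A)s + det A, with tr A = 7 + (-11) = -4 and det A = 7·(-11) - (-12)·6 = -77 - (-72) = -5.
So p(s) = det(sI - A) = s^2 + 4s - 5.
Factor s^2 + 4s - 5: two numbers with sum -4 and product -5 are 1 and -5, so s^2 + 4s - 5 = (s - 1)(s + 5).
Hence p(s) = (s - 1) (s + 5), with roots -5, 1.
At least one eigenvalue has non-negative real part, so the system is not asymptotically stable.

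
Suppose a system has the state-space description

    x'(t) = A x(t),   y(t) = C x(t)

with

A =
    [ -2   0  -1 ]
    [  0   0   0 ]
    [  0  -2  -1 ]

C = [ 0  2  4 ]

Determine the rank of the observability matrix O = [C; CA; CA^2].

CA = [[0, -8, -4]]
CA^2 = [[0, 8, 4]]
Observability matrix O = [C; CA; CA^2] = [[0, 2, 4], [0, -8, -4], [0, 8, 4]]
Column 1 of O is identically zero, so rank(O) ≤ 2.
The 2×2 minor from rows 1, 2, columns 2, 3 is 2·(-4) - 4·(-8) = -8 - (-32) = 24 ≠ 0, so rank(O) = 2.
rank(O) = 2 < n = 3, so the pair (A, C) is not completely observable.

2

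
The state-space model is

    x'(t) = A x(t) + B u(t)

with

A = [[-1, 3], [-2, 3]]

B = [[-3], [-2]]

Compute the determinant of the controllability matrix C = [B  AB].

AB = [[-3], [0]]
Controllability matrix C = [B  AB] = [[-3, -3], [-2, 0]]
det(C) = (-3)·0 - (-3)·(-2) = 0 - 6 = -6
Since det(C) ≠ 0, rank(C) = 2 and the system is completely controllable.

-6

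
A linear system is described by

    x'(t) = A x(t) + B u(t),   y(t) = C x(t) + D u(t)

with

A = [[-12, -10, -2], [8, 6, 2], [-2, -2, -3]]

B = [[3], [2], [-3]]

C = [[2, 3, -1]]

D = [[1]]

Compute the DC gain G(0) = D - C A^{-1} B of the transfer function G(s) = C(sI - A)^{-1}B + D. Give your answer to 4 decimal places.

9.5000

G(0) = C(-A)^{-1}B + D = -C A^{-1} B + D.
det A = -24, so A^{-1} = (1/-24)·adj(A) = [[7/12, 13/12, 1/3], [-5/6, -4/3, -1/3], [1/6, 1/6, -1/3]]
A^{-1} B = [35/12, -25/6, 11/6]^T
C A^{-1} B = -17/2
G(0) = D - C A^{-1} B = 1 - (-17/2) = 19/2 ≈ 9.5000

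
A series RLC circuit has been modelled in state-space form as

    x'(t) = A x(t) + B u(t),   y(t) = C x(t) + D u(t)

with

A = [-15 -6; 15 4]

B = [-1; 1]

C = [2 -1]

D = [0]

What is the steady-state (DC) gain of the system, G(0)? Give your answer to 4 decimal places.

G(0) = C(-A)^{-1}B + D = -C A^{-1} B + D.
det A = 30, so A^{-1} = (1/30)·adj(A) = [[2/15, 1/5], [-1/2, -1/2]]
A^{-1} B = [1/15, 0]^T
C A^{-1} B = 2/15
G(0) = D - C A^{-1} B = 0 - (2/15) = -2/15 ≈ -0.1333

-0.1333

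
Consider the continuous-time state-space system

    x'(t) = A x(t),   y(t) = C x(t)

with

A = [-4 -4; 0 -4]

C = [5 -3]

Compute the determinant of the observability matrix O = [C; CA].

CA = [[-20, -8]]
Observability matrix O = [C; CA] = [[5, -3], [-20, -8]]
det(O) = 5·(-8) - (-3)·(-20) = -40 - 60 = -100
Since det(O) ≠ 0, rank(O) = 2 and the system is completely observable.

-100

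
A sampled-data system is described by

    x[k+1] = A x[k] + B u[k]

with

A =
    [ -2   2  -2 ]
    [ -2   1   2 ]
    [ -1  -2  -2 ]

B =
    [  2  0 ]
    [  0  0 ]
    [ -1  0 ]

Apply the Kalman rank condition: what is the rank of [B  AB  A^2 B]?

AB = [[-2, 0], [-6, 0], [0, 0]]
A^2B = [[-8, 0], [-2, 0], [14, 0]]
Controllability matrix C = [B  AB  A^2B] = [[2, 0, -2, 0, -8, 0], [0, 0, -6, 0, -2, 0], [-1, 0, 0, 0, 14, 0]]
Take the 3×3 submatrix of C formed by columns 1, 3, 5: [[2, -2, -8], [0, -6, -2], [-1, 0, 14]]. Its determinant is 2·((-6)·14 - (-2)·0) - (-2)·(0·14 - (-2)·(-1)) + (-8)·(0·0 - (-6)·(-1)) = 2·(-84) - (-2)·(-2) + (-8)·(-6) = -124 ≠ 0.
So rank(C) ≥ 3; since C has 3 rows, rank(C) = 3.
rank(C) = 3 = n, so the pair (A, B) is completely controllable.

3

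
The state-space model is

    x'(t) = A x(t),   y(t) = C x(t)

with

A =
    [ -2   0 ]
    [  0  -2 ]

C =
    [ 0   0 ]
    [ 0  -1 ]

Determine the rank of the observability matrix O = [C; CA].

CA = [[0, 0], [0, 2]]
Observability matrix O = [C; CA] = [[0, 0], [0, -1], [0, 0], [0, 2]]
Every row of O is a scalar multiple of row 2 = [0, -1] (multipliers 0, 1, 0, -2), so the rows span a one-dimensional space.
O ≠ 0, hence rank(O) = 1.
rank(O) = 1 < n = 2, so the pair (A, C) is not completely observable.

1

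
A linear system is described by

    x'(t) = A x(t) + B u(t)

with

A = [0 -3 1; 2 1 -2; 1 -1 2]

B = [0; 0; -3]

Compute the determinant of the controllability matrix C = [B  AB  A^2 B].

AB = [[-3], [6], [-6]]
A^2B = [[-24], [12], [-21]]
Controllability matrix C = [B  AB  A^2B] = [[0, -3, -24], [0, 6, 12], [-3, -6, -21]]
Expanding along the first row, det(C) = 0·(6·(-21) - 12·(-6)) - (-3)·(0·(-21) - 12·(-3)) + (-24)·(0·(-6) - 6·(-3)) = 0·(-54) - (-3)·36 + (-24)·18 = -324
Since det(C) ≠ 0, rank(C) = 3 and the system is completely controllable.

-324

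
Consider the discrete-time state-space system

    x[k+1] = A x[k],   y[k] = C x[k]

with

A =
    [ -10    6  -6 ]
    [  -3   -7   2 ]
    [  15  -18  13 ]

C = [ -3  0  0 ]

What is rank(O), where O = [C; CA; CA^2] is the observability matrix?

CA = [[30, -18, 18]]
CA^2 = [[24, -18, 18]]
Observability matrix O = [C; CA; CA^2] = [[-3, 0, 0], [30, -18, 18], [24, -18, 18]]
The columns c1, c2, c3 of O are linearly dependent: c2 + c3 = 0 (check each entry), so rank(O) ≤ 2.
The 2×2 minor from rows 1, 2, columns 1, 2 is (-3)·(-18) - 0·30 = 54 - 0 = 54 ≠ 0, so rank(O) = 2.
rank(O) = 2 < n = 3, so the pair (A, C) is not completely observable.

2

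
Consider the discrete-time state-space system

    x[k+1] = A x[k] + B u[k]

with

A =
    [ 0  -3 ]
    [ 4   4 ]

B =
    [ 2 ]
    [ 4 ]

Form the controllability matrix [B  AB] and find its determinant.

96

AB = [[-12], [24]]
Controllability matrix C = [B  AB] = [[2, -12], [4, 24]]
det(C) = 2·24 - (-12)·4 = 48 - (-48) = 96
Since det(C) ≠ 0, rank(C) = 2 and the system is completely controllable.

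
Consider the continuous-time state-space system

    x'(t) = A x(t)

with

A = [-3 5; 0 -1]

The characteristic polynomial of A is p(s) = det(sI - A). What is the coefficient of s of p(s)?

4

For a 2×2 matrix, det(sI - A) = s^2 - (tr A)s + det A.
tr A = -4, det A = 3.
So p(s) = s^2 + 4s + 3.
The coefficient of s is 4.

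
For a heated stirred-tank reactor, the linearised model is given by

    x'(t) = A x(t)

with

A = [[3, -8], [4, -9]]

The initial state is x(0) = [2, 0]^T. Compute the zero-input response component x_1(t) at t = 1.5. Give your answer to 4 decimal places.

0.8914

det(sI - A) = s^2 - (tr A)s + det A, with tr A = 3 + (-9) = -6 and det A = 3·(-9) - (-8)·4 = -27 - (-32) = 5.
So p(s) = det(sI - A) = s^2 + 6s + 5.
Factor s^2 + 6s + 5: two numbers with sum -6 and product 5 are -1 and -5, so s^2 + 6s + 5 = (s + 1)(s + 5).
Hence p(s) = (s + 1) (s + 5), with roots -5, -1.
The eigenvalues -5, -1 are distinct and real, so A is diagonalisable and x(t) = e^{At} x(0) = V diag(e^{λ_i t}) V^{-1} x(0), where the columns of V are the eigenvectors.
λ = -5: A - (-5)I = [[8, -8], [4, -4]]. Row 1 gives 8·v1 + (-8)·v2 = 0, so take v_1 = [-1, -1]^T.
λ = -1: A - (-1)I = [[4, -8], [4, -8]]. Row 1 gives 4·v1 + (-8)·v2 = 0, so take v_2 = [2, 1]^T.
V = [v_1 v_2] = [[-1, 2], [-1, 1]] has det V = 1, so V^{-1} = adj(V)/det V = [[1, -2], [1, -1]].
Modal coordinates z(0) = V^{-1} x(0): 1·2 + (-2)·0 = 2; 1·2 + (-1)·0 = 2; so z(0) = [2, 2]^T.
x_1(t) = Σ_i (v_i)_1 · z_i(0) · e^{λ_i t} (row 1 of V times the modal terms).
x_1(1.5) = (-1)·2·e^{-5·1.5} + 2·2·e^{-1·1.5} = (-2)·0.000553 + 4·0.223130 = 0.8914.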